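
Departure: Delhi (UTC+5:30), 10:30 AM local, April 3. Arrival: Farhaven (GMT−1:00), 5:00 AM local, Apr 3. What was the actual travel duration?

Departure in UTC: 10:30 AM − 5:30 = 5:00 AM on Apr 3.
Arrival in UTC: 5:00 AM + 1:00 = 6:00 AM on Apr 3.
Elapsed = 6:00 AM − 5:00 AM = 1 hour.

1 hour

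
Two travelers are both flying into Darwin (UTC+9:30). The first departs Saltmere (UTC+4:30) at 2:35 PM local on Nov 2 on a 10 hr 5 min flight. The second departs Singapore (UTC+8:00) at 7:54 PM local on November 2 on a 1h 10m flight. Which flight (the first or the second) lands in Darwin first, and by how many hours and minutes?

Flight 1 in UTC: 2:35 PM − 4:30 = 10:05 AM on Nov 2.
+10 hours and 5 minutes → arrive 8:10 PM UTC on Nov 2.
Flight 2 in UTC: 7:54 PM − 8:00 = 11:54 AM on Nov 2.
+1 hour 10 minutes → arrive 1:04 PM UTC on Nov 2.
Flight 2 lands earlier by 7 hours 6 minutes.

the second, by 7 hours 6 minutes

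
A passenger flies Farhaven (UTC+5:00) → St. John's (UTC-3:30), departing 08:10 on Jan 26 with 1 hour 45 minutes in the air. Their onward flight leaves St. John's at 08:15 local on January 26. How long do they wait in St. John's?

6 hours 50 minutes

Convert departure to UTC: 08:10 − 5:00 = 03:10 UTC on Jan 26.
Add 1 hour and 45 minutes flight time → 04:55 UTC.
St. John's is UTC−3:30, so local arrival = 04:55 − 3:30 = 01:25 on Jan 26.
Layover = 08:15 − 01:25 = 6 hours 50 minutes.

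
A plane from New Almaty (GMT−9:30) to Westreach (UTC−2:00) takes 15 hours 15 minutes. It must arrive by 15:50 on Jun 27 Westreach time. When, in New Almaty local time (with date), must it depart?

Target arrival in UTC: 15:50 + 2:00 = 17:50 on Jun 27.
Subtract 15 hours and 15 minutes → departure 02:35 UTC on Jun 27.
New Almaty is UTC−9:30: 02:35 − 9:30 = 17:05 on Jun 26.

17:05 on June 26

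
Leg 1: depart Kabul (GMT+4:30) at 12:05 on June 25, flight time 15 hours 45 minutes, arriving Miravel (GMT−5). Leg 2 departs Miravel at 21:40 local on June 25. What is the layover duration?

Convert departure to UTC: 12:05 − 4:30 = 07:35 UTC on Jun 25.
Add 15 hours and 45 minutes flight time → 23:20 UTC.
Miravel is UTC−5:00, so local arrival = 23:20 − 5:00 = 18:20 on Jun 25.
Layover = 21:40 − 18:20 = 3 hours 20 minutes.

3 hours 20 minutes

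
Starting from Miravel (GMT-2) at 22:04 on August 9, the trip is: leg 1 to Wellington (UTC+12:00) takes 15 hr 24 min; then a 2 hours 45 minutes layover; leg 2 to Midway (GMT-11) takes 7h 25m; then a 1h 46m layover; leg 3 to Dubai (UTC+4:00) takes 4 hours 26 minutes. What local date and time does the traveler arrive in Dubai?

11:50 on August 11

Convert departure to UTC: 22:04 + 2:00 = 00:04 UTC on Aug 10.
Add 15 hours 24 minutes leg 1 → 15:28 UTC.
Add 2 hours 45 minutes layover in Wellington → 18:13 UTC.
Add 7 hours and 25 minutes leg 2 → 01:38 UTC (Aug 11).
Add 1 hour 46 minutes layover in Midway → 03:24 UTC.
Add 4 hours and 26 minutes leg 3 → 07:50 UTC.
Dubai is UTC+4:00, so local arrival = 07:50 + 4:00 = 11:50 on Aug 11.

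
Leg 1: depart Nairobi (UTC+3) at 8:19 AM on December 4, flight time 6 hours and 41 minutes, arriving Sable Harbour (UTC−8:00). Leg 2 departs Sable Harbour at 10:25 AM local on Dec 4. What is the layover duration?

Convert departure to UTC: 8:19 AM − 3:00 = 5:19 AM UTC on Dec 4.
Add 6 hours 41 minutes flight time → 12:00 PM UTC.
Sable Harbour is UTC−8:00, so local arrival = 12:00 PM − 8:00 = 4:00 AM on Dec 4.
Layover = 10:25 AM − 4:00 AM = 6 hours 25 minutes.

6 hours 25 minutes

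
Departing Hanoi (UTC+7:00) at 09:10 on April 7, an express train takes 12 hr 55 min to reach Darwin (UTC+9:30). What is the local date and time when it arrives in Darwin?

Convert departure to UTC: 09:10 − 7:00 = 02:10 UTC on Apr 7.
Add 12 hours 55 minutes travel time → 15:05 UTC.
Darwin is UTC+9:30, so local arrival = 15:05 + 9:30 = 00:35 on Apr 8.

00:35 on Apr 8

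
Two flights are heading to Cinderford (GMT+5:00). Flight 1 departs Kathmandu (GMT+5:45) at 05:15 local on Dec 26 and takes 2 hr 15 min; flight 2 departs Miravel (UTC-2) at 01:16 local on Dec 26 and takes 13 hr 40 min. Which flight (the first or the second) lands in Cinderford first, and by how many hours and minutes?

the first, by 15 hours 11 minutes

Flight 1 in UTC: 05:15 − 5:45 = 23:30 on Dec 25.
+2 hours and 15 minutes → arrive 01:45 UTC on Dec 26.
Flight 2 in UTC: 01:16 + 2:00 = 03:16 on Dec 26.
+13 hours 40 minutes → arrive 16:56 UTC on Dec 26.
Flight 1 lands earlier by 15 hours 11 minutes.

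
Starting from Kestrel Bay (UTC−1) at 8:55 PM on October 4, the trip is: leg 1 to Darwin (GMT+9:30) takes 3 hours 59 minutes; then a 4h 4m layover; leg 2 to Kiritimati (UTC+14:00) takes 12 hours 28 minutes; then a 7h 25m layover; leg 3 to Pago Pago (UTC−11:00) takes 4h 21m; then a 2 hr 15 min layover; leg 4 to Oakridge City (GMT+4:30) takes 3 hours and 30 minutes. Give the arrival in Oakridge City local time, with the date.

Convert departure to UTC: 8:55 PM + 1:00 = 9:55 PM UTC on Oct 4.
Add 3 hours and 59 minutes leg 1 → 1:54 AM UTC (Oct 5).
Add 4 hours and 4 minutes layover in Darwin → 5:58 AM UTC.
Add 12 hours 28 minutes leg 2 → 6:26 PM UTC.
Add 7 hours and 25 minutes layover in Kiritimati → 1:51 AM UTC (Oct 6).
Add 4 hours and 21 minutes leg 3 → 6:12 AM UTC.
Add 2 hours 15 minutes layover in Pago Pago → 8:27 AM UTC.
Add 3 hours and 30 minutes leg 4 → 11:57 AM UTC.
Oakridge City is UTC+4:30, so local arrival = 11:57 AM + 4:30 = 4:27 PM on Oct 6.

4:27 PM on October 6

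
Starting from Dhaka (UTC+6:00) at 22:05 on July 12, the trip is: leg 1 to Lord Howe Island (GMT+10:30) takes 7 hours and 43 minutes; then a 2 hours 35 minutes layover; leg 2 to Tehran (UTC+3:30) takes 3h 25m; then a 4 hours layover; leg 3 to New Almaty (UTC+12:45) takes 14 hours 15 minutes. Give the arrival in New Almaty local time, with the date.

Convert departure to UTC: 22:05 − 6:00 = 16:05 UTC on Jul 12.
Add 7 hours and 43 minutes leg 1 → 23:48 UTC.
Add 2 hours and 35 minutes layover in Lord Howe Island → 02:23 UTC (Jul 13).
Add 3 hours 25 minutes leg 2 → 05:48 UTC.
Add 4 hours layover in Tehran → 09:48 UTC.
Add 14 hours 15 minutes leg 3 → 00:03 UTC (Jul 14).
New Almaty is UTC+12:45, so local arrival = 00:03 + 12:45 = 12:48 on Jul 14.

12:48 on July 14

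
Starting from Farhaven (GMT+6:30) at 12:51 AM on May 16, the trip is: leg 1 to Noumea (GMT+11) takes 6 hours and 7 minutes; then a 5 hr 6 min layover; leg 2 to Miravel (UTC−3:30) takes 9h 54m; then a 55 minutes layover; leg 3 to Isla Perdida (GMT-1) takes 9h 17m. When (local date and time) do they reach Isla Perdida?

Convert departure to UTC: 12:51 AM − 6:30 = 6:21 PM UTC on May 15.
Add 6 hours and 7 minutes leg 1 → 12:28 AM UTC (May 16).
Add 5 hours and 6 minutes layover in Noumea → 5:34 AM UTC.
Add 9 hours 54 minutes leg 2 → 3:28 PM UTC.
Add 55 minutes layover in Miravel → 4:23 PM UTC.
Add 9 hours and 17 minutes leg 3 → 1:40 AM UTC (May 17).
Isla Perdida is UTC−1:00, so local arrival = 1:40 AM − 1:00 = 12:40 AM on May 17.

12:40 AM on May 17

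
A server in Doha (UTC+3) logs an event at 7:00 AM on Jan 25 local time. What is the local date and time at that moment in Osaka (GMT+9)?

1:00 PM on January 25

Osaka is 6:00 ahead of Doha.
Shift by the zone difference: 7:00 AM + 6:00 = 1:00 PM on Jan 25 in Osaka.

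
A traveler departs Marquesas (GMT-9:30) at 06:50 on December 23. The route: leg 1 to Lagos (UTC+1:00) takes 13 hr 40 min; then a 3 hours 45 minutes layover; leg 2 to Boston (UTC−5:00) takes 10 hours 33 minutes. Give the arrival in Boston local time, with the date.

Convert departure to UTC: 06:50 + 9:30 = 16:20 UTC on Dec 23.
Add 13 hours and 40 minutes leg 1 → 06:00 UTC (Dec 24).
Add 3 hours and 45 minutes layover in Lagos → 09:45 UTC.
Add 10 hours 33 minutes leg 2 → 20:18 UTC.
Boston is UTC−5:00, so local arrival = 20:18 − 5:00 = 15:18 on Dec 24.

15:18 on December 24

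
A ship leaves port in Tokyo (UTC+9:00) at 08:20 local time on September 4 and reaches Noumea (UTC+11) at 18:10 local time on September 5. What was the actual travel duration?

Departure in UTC: 08:20 − 9:00 = 23:20 on Sep 3.
Arrival in UTC: 18:10 − 11:00 = 07:10 on Sep 5.
Elapsed = 07:10 − 23:20 (+2 days) = 31 hours 50 minutes.

31 hours 50 minutes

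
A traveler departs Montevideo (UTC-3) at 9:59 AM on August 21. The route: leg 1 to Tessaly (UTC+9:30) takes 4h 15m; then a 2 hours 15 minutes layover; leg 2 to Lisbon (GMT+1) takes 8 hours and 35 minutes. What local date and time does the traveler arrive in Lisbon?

5:04 AM on Aug 22

Convert departure to UTC: 9:59 AM + 3:00 = 12:59 PM UTC on Aug 21.
Add 4 hours 15 minutes leg 1 → 5:14 PM UTC.
Add 2 hours 15 minutes layover in Tessaly → 7:29 PM UTC.
Add 8 hours 35 minutes leg 2 → 4:04 AM UTC (Aug 22).
Lisbon is UTC+1:00, so local arrival = 4:04 AM + 1:00 = 5:04 AM on Aug 22.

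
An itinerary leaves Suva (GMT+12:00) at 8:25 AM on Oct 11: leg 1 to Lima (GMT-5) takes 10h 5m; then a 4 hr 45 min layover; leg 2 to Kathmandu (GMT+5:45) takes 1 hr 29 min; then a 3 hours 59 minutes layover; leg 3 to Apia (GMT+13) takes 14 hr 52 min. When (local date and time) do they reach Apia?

8:35 PM on October 12

Convert departure to UTC: 8:25 AM − 12:00 = 8:25 PM UTC on Oct 10.
Add 10 hours 5 minutes leg 1 → 6:30 AM UTC (Oct 11).
Add 4 hours and 45 minutes layover in Lima → 11:15 AM UTC.
Add 1 hour 29 minutes leg 2 → 12:44 PM UTC.
Add 3 hours 59 minutes layover in Kathmandu → 4:43 PM UTC.
Add 14 hours 52 minutes leg 3 → 7:35 AM UTC (Oct 12).
Apia is UTC+13:00, so local arrival = 7:35 AM + 13:00 = 8:35 PM on Oct 12.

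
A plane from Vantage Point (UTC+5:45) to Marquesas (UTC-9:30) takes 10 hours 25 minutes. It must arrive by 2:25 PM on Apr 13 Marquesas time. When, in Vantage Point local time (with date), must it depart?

Target arrival in UTC: 2:25 PM + 9:30 = 11:55 PM on Apr 13.
Subtract 10 hours 25 minutes → departure 1:30 PM UTC on Apr 13.
Vantage Point is UTC+5:45: 1:30 PM + 5:45 = 7:15 PM on Apr 13.

7:15 PM on April 13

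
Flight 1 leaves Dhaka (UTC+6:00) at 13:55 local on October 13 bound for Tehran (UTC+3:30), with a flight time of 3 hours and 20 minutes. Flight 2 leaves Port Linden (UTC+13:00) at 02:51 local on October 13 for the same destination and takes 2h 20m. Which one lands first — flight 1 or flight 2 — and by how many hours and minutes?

Flight 1 in UTC: 13:55 − 6:00 = 07:55 on Oct 13.
+3 hours 20 minutes → arrive 11:15 UTC on Oct 13.
Flight 2 in UTC: 02:51 − 13:00 = 13:51 on Oct 12.
+2 hours 20 minutes → arrive 16:11 UTC on Oct 12.
Flight 2 lands earlier by 19 hours 4 minutes.

the second, by 19 hours 4 minutes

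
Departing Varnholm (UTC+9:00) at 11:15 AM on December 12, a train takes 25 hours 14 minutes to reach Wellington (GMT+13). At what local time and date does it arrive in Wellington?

Convert departure to UTC: 11:15 AM − 9:00 = 2:15 AM UTC on Dec 12.
Add 25 hours and 14 minutes travel time → 3:29 AM UTC (Dec 13).
Wellington is UTC+13:00, so local arrival = 3:29 AM + 13:00 = 4:29 PM on Dec 13.

4:29 PM on Dec 13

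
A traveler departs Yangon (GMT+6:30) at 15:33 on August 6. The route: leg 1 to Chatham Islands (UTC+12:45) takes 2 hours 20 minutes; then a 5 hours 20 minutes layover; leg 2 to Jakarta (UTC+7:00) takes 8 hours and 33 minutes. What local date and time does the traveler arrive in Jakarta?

Convert departure to UTC: 15:33 − 6:30 = 09:03 UTC on Aug 6.
Add 2 hours and 20 minutes leg 1 → 11:23 UTC.
Add 5 hours and 20 minutes layover in Chatham Islands → 16:43 UTC.
Add 8 hours and 33 minutes leg 2 → 01:16 UTC (Aug 7).
Jakarta is UTC+7:00, so local arrival = 01:16 + 7:00 = 08:16 on Aug 7.

08:16 on August 7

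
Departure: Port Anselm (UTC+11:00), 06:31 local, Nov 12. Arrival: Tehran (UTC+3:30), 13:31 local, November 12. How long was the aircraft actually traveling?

14 hours 30 minutes

Departure in UTC: 06:31 − 11:00 = 19:31 on Nov 11.
Arrival in UTC: 13:31 − 3:30 = 10:01 on Nov 12.
Elapsed = 10:01 − 19:31 (+1 day) = 14 hours 30 minutes.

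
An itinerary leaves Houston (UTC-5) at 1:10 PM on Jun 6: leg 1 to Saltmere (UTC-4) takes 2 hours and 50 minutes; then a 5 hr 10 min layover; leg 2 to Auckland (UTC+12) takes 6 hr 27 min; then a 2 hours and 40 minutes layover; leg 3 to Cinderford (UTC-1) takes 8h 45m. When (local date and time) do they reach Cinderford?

7:02 PM on June 7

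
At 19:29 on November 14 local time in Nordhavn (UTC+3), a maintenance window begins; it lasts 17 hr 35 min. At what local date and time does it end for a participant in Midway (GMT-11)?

Convert start to UTC: 19:29 − 3:00 = 16:29 UTC on Nov 14.
Add 17 hours and 35 minutes duration → 10:04 UTC (Nov 15).
Midway is UTC−11:00, so local end time = 10:04 − 11:00 = 23:04 on Nov 14.

23:04 on November 14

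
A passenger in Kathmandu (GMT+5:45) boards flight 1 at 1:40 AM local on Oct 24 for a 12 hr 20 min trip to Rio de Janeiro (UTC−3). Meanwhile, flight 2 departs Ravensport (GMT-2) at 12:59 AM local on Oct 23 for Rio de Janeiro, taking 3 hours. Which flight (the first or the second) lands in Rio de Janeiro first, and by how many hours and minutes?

the second, by 26 hours 16 minutes

Flight 1 in UTC: 1:40 AM − 5:45 = 7:55 PM on Oct 23.
+12 hours and 20 minutes → arrive 8:15 AM UTC on Oct 24.
Flight 2 in UTC: 12:59 AM + 2:00 = 2:59 AM on Oct 23.
+3 hours → arrive 5:59 AM UTC on Oct 23.
Flight 2 lands earlier by 26 hours 16 minutes.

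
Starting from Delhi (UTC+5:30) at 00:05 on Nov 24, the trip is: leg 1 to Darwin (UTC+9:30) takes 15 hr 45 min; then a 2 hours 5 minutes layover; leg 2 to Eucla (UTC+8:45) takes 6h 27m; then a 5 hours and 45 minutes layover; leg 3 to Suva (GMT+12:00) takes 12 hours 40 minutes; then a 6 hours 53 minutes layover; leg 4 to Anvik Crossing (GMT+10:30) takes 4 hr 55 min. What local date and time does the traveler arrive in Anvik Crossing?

11:35 on November 26

Convert departure to UTC: 00:05 − 5:30 = 18:35 UTC on Nov 23.
Add 15 hours 45 minutes leg 1 → 10:20 UTC (Nov 24).
Add 2 hours and 5 minutes layover in Darwin → 12:25 UTC.
Add 6 hours and 27 minutes leg 2 → 18:52 UTC.
Add 5 hours and 45 minutes layover in Eucla → 00:37 UTC (Nov 25).
Add 12 hours and 40 minutes leg 3 → 13:17 UTC.
Add 6 hours 53 minutes layover in Suva → 20:10 UTC.
Add 4 hours and 55 minutes leg 4 → 01:05 UTC (Nov 26).
Anvik Crossing is UTC+10:30, so local arrival = 01:05 + 10:30 = 11:35 on Nov 26.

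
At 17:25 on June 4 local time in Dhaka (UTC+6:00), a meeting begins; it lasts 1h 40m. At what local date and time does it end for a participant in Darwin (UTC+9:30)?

22:35 on June 4

Convert start to UTC: 17:25 − 6:00 = 11:25 UTC on Jun 4.
Add 1 hour and 40 minutes duration → 13:05 UTC.
Darwin is UTC+9:30, so local end time = 13:05 + 9:30 = 22:35 on Jun 4.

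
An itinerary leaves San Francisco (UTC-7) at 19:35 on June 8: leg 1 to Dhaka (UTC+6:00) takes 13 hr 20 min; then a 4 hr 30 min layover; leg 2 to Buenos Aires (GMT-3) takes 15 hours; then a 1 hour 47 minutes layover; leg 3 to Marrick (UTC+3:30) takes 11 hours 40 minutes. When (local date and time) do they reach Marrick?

04:22 on Jun 11

Convert departure to UTC: 19:35 + 7:00 = 02:35 UTC on Jun 9.
Add 13 hours and 20 minutes leg 1 → 15:55 UTC.
Add 4 hours and 30 minutes layover in Dhaka → 20:25 UTC.
Add 15 hours leg 2 → 11:25 UTC (Jun 10).
Add 1 hour 47 minutes layover in Buenos Aires → 13:12 UTC.
Add 11 hours and 40 minutes leg 3 → 00:52 UTC (Jun 11).
Marrick is UTC+3:30, so local arrival = 00:52 + 3:30 = 04:22 on Jun 11.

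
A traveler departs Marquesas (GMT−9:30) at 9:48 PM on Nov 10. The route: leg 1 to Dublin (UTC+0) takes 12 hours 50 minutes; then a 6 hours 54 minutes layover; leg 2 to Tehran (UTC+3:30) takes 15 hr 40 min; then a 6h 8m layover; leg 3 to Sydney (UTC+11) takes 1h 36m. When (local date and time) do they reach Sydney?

1:26 PM on Nov 13

Convert departure to UTC: 9:48 PM + 9:30 = 7:18 AM UTC on Nov 11.
Add 12 hours 50 minutes leg 1 → 8:08 PM UTC.
Add 6 hours and 54 minutes layover in Dublin → 3:02 AM UTC (Nov 12).
Add 15 hours 40 minutes leg 2 → 6:42 PM UTC.
Add 6 hours and 8 minutes layover in Tehran → 12:50 AM UTC (Nov 13).
Add 1 hour 36 minutes leg 3 → 2:26 AM UTC.
Sydney is UTC+11:00, so local arrival = 2:26 AM + 11:00 = 1:26 PM on Nov 13.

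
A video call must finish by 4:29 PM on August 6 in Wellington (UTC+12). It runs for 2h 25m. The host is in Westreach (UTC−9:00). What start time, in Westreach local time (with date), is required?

Target end time in UTC: 4:29 PM − 12:00 = 4:29 AM on Aug 6.
Subtract 2 hours 25 minutes → start 2:04 AM UTC on Aug 6.
Westreach is UTC−9:00: 2:04 AM − 9:00 = 5:04 PM on Aug 5.

5:04 PM on August 5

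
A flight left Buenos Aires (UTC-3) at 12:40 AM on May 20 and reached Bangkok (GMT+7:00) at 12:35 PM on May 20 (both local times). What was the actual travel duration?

1 hour 55 minutes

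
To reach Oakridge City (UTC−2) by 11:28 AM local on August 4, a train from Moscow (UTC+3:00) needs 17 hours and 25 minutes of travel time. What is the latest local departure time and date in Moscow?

11:03 PM on August 3

Target arrival in UTC: 11:28 AM + 2:00 = 1:28 PM on Aug 4.
Subtract 17 hours 25 minutes → departure 8:03 PM UTC on Aug 3.
Moscow is UTC+3:00: 8:03 PM + 3:00 = 11:03 PM on Aug 3.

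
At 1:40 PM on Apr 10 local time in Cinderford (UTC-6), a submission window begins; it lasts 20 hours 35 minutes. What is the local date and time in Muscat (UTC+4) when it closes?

Muscat is 10:00 ahead of Cinderford.
After 20 hours and 35 minutes it is 10:15 AM (Apr 11) in Cinderford.
Shift by the zone difference: 10:15 AM + 10:00 = 8:15 PM on Apr 11 in Muscat.

8:15 PM on April 11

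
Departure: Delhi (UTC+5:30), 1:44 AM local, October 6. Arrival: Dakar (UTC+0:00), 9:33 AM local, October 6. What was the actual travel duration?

13 hours 19 minutes

Dakar is 5:30 behind Delhi.
Clock-face elapsed time (ignoring zones) is 7 hours 49 minutes.
Actual elapsed = 7 hours 49 minutes + 5:30 = 13 hours 19 minutes.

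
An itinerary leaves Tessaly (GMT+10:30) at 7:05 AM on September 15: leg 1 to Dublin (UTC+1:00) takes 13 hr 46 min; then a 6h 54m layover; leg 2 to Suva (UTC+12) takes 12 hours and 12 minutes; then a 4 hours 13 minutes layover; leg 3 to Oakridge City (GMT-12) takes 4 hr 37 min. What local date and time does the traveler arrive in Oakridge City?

2:17 AM on September 16

Convert departure to UTC: 7:05 AM − 10:30 = 8:35 PM UTC on Sep 14.
Add 13 hours and 46 minutes leg 1 → 10:21 AM UTC (Sep 15).
Add 6 hours 54 minutes layover in Dublin → 5:15 PM UTC.
Add 12 hours 12 minutes leg 2 → 5:27 AM UTC (Sep 16).
Add 4 hours 13 minutes layover in Suva → 9:40 AM UTC.
Add 4 hours and 37 minutes leg 3 → 2:17 PM UTC.
Oakridge City is UTC−12:00, so local arrival = 2:17 PM − 12:00 = 2:17 AM on Sep 16.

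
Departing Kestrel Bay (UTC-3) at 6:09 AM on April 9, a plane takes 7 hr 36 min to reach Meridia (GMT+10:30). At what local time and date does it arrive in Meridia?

3:15 AM on April 10

Convert departure to UTC: 6:09 AM + 3:00 = 9:09 AM UTC on Apr 9.
Add 7 hours and 36 minutes travel time → 4:45 PM UTC.
Meridia is UTC+10:30, so local arrival = 4:45 PM + 10:30 = 3:15 AM on Apr 10.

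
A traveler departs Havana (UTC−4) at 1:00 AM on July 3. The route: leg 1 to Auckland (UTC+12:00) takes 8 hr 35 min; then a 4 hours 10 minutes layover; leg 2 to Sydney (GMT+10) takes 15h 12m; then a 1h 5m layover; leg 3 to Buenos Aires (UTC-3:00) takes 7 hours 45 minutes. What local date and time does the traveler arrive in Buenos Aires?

2:47 PM on July 4

Convert departure to UTC: 1:00 AM + 4:00 = 5:00 AM UTC on Jul 3.
Add 8 hours and 35 minutes leg 1 → 1:35 PM UTC.
Add 4 hours 10 minutes layover in Auckland → 5:45 PM UTC.
Add 15 hours and 12 minutes leg 2 → 8:57 AM UTC (Jul 4).
Add 1 hour and 5 minutes layover in Sydney → 10:02 AM UTC.
Add 7 hours and 45 minutes leg 3 → 5:47 PM UTC.
Buenos Aires is UTC−3:00, so local arrival = 5:47 PM − 3:00 = 2:47 PM on Jul 4.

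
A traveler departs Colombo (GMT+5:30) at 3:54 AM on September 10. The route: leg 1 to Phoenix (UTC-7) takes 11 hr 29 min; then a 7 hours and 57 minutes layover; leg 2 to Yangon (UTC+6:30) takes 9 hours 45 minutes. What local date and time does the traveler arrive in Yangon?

10:05 AM on September 11

Convert departure to UTC: 3:54 AM − 5:30 = 10:24 PM UTC on Sep 9.
Add 11 hours 29 minutes leg 1 → 9:53 AM UTC (Sep 10).
Add 7 hours 57 minutes layover in Phoenix → 5:50 PM UTC.
Add 9 hours 45 minutes leg 2 → 3:35 AM UTC (Sep 11).
Yangon is UTC+6:30, so local arrival = 3:35 AM + 6:30 = 10:05 AM on Sep 11.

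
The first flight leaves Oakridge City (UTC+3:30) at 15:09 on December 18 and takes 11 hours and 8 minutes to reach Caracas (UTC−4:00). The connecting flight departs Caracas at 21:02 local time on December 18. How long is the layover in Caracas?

2 hours 15 minutes

Convert departure to UTC: 15:09 − 3:30 = 11:39 UTC on Dec 18.
Add 11 hours and 8 minutes flight time → 22:47 UTC.
Caracas is UTC−4:00, so local arrival = 22:47 − 4:00 = 18:47 on Dec 18.
Layover = 21:02 − 18:47 = 2 hours 15 minutes.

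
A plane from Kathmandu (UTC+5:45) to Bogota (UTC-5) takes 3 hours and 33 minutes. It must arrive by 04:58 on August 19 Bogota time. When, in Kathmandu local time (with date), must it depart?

Target arrival in UTC: 04:58 + 5:00 = 09:58 on Aug 19.
Subtract 3 hours 33 minutes → departure 06:25 UTC on Aug 19.
Kathmandu is UTC+5:45: 06:25 + 5:45 = 12:10 on Aug 19.

12:10 on August 19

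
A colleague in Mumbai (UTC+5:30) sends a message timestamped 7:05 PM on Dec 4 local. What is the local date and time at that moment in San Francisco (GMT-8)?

In UTC: 7:05 PM − 5:30 = 1:35 PM on Dec 4.
San Francisco is UTC−8:00: 1:35 PM − 8:00 = 5:35 AM on Dec 4.

5:35 AM on December 4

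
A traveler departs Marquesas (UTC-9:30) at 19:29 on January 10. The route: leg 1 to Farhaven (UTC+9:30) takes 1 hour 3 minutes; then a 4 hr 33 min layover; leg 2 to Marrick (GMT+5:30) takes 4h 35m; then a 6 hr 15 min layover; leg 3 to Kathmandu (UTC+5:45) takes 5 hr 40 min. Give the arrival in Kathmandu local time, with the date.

Convert departure to UTC: 19:29 + 9:30 = 04:59 UTC on Jan 11.
Add 1 hour and 3 minutes leg 1 → 06:02 UTC.
Add 4 hours and 33 minutes layover in Farhaven → 10:35 UTC.
Add 4 hours 35 minutes leg 2 → 15:10 UTC.
Add 6 hours 15 minutes layover in Marrick → 21:25 UTC.
Add 5 hours and 40 minutes leg 3 → 03:05 UTC (Jan 12).
Kathmandu is UTC+5:45, so local arrival = 03:05 + 5:45 = 08:50 on Jan 12.

08:50 on Jan 12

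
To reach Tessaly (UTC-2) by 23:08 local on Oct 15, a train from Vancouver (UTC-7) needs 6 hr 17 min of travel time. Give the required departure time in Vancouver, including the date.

11:51 on October 15

Target arrival in UTC: 23:08 + 2:00 = 01:08 on Oct 16.
Subtract 6 hours 17 minutes → departure 18:51 UTC on Oct 15.
Vancouver is UTC−7:00: 18:51 − 7:00 = 11:51 on Oct 15.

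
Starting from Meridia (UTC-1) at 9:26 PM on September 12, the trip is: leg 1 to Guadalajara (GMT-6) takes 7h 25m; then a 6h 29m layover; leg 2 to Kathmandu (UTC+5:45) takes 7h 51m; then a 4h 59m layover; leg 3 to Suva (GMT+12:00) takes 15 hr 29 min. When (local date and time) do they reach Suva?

4:39 AM on September 15

Convert departure to UTC: 9:26 PM + 1:00 = 10:26 PM UTC on Sep 12.
Add 7 hours and 25 minutes leg 1 → 5:51 AM UTC (Sep 13).
Add 6 hours 29 minutes layover in Guadalajara → 12:20 PM UTC.
Add 7 hours 51 minutes leg 2 → 8:11 PM UTC.
Add 4 hours and 59 minutes layover in Kathmandu → 1:10 AM UTC (Sep 14).
Add 15 hours and 29 minutes leg 3 → 4:39 PM UTC.
Suva is UTC+12:00, so local arrival = 4:39 PM + 12:00 = 4:39 AM on Sep 15.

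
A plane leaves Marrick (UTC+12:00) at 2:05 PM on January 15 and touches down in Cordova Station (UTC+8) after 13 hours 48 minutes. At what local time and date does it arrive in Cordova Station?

Convert departure to UTC: 2:05 PM − 12:00 = 2:05 AM UTC on Jan 15.
Add 13 hours and 48 minutes travel time → 3:53 PM UTC.
Cordova Station is UTC+8:00, so local arrival = 3:53 PM + 8:00 = 11:53 PM on Jan 15.

11:53 PM on January 15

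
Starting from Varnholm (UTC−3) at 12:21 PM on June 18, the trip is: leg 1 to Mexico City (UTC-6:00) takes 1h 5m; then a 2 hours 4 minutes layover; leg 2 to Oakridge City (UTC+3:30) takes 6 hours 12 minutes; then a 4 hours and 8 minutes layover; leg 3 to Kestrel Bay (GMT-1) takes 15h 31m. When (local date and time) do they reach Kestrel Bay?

Convert departure to UTC: 12:21 PM + 3:00 = 3:21 PM UTC on Jun 18.
Add 1 hour and 5 minutes leg 1 → 4:26 PM UTC.
Add 2 hours and 4 minutes layover in Mexico City → 6:30 PM UTC.
Add 6 hours 12 minutes leg 2 → 12:42 AM UTC (Jun 19).
Add 4 hours and 8 minutes layover in Oakridge City → 4:50 AM UTC.
Add 15 hours and 31 minutes leg 3 → 8:21 PM UTC.
Kestrel Bay is UTC−1:00, so local arrival = 8:21 PM − 1:00 = 7:21 PM on Jun 19.

7:21 PM on June 19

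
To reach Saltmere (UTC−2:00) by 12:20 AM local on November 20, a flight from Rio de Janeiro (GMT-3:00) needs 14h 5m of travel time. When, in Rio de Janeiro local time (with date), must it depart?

9:15 AM on November 19

Target arrival in UTC: 12:20 AM + 2:00 = 2:20 AM on Nov 20.
Subtract 14 hours 5 minutes → departure 12:15 PM UTC on Nov 19.
Rio de Janeiro is UTC−3:00: 12:15 PM − 3:00 = 9:15 AM on Nov 19.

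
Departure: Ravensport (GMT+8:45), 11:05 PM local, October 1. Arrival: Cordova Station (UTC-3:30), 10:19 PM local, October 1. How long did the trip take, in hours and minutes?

11 hours 29 minutes

Cordova Station is 12:15 behind Ravensport.
Clock-face elapsed time (ignoring zones) is −46 minutes.
Actual elapsed = −46 minutes + 12:15 = 11 hours 29 minutes.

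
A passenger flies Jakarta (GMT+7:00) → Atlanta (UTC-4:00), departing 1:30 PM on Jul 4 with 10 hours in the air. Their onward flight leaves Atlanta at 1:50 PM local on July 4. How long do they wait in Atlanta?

Convert departure to UTC: 1:30 PM − 7:00 = 6:30 AM UTC on Jul 4.
Add 10 hours flight time → 4:30 PM UTC.
Atlanta is UTC−4:00, so local arrival = 4:30 PM − 4:00 = 12:30 PM on Jul 4.
Layover = 1:50 PM − 12:30 PM = 1 hour 20 minutes.

1 hour 20 minutes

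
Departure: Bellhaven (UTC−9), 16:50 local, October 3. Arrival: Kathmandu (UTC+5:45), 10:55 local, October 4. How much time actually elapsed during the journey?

Departure in UTC: 16:50 + 9:00 = 01:50 on Oct 4.
Arrival in UTC: 10:55 − 5:45 = 05:10 on Oct 4.
Elapsed = 05:10 − 01:50 = 3 hours 20 minutes.

3 hours 20 minutes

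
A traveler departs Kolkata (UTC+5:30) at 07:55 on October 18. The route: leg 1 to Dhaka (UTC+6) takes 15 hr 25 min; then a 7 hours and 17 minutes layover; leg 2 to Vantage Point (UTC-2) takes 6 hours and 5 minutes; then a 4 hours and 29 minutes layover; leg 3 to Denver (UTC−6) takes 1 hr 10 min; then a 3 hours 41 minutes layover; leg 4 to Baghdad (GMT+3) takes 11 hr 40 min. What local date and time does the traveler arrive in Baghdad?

Convert departure to UTC: 07:55 − 5:30 = 02:25 UTC on Oct 18.
Add 15 hours and 25 minutes leg 1 → 17:50 UTC.
Add 7 hours and 17 minutes layover in Dhaka → 01:07 UTC (Oct 19).
Add 6 hours 5 minutes leg 2 → 07:12 UTC.
Add 4 hours 29 minutes layover in Vantage Point → 11:41 UTC.
Add 1 hour 10 minutes leg 3 → 12:51 UTC.
Add 3 hours 41 minutes layover in Denver → 16:32 UTC.
Add 11 hours and 40 minutes leg 4 → 04:12 UTC (Oct 20).
Baghdad is UTC+3:00, so local arrival = 04:12 + 3:00 = 07:12 on Oct 20.

07:12 on Oct 20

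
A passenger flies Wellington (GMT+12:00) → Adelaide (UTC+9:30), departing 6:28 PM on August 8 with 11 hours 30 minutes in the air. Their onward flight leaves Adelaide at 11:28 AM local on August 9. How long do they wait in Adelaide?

8 hours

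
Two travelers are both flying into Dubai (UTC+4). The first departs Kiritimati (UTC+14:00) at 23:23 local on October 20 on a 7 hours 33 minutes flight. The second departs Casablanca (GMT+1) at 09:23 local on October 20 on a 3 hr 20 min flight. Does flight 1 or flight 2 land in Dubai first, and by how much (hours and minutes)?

the second, by 5 hours 13 minutes

Flight 1 in UTC: 23:23 − 14:00 = 09:23 on Oct 20.
+7 hours and 33 minutes → arrive 16:56 UTC on Oct 20.
Flight 2 in UTC: 09:23 − 1:00 = 08:23 on Oct 20.
+3 hours and 20 minutes → arrive 11:43 UTC on Oct 20.
Flight 2 lands earlier by 5 hours 13 minutes.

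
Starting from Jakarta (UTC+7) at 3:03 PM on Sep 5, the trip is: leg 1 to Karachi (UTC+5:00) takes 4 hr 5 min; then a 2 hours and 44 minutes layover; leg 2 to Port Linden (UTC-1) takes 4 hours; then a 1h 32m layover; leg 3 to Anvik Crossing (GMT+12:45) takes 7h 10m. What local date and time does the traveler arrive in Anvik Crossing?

Convert departure to UTC: 3:03 PM − 7:00 = 8:03 AM UTC on Sep 5.
Add 4 hours 5 minutes leg 1 → 12:08 PM UTC.
Add 2 hours and 44 minutes layover in Karachi → 2:52 PM UTC.
Add 4 hours leg 2 → 6:52 PM UTC.
Add 1 hour 32 minutes layover in Port Linden → 8:24 PM UTC.
Add 7 hours and 10 minutes leg 3 → 3:34 AM UTC (Sep 6).
Anvik Crossing is UTC+12:45, so local arrival = 3:34 AM + 12:45 = 4:19 PM on Sep 6.

4:19 PM on September 6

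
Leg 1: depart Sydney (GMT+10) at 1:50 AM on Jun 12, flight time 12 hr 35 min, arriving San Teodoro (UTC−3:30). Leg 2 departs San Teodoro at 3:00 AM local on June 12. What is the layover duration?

Convert departure to UTC: 1:50 AM − 10:00 = 3:50 PM UTC on Jun 11.
Add 12 hours 35 minutes flight time → 4:25 AM UTC (Jun 12).
San Teodoro is UTC−3:30, so local arrival = 4:25 AM − 3:30 = 12:55 AM on Jun 12.
Layover = 3:00 AM − 12:55 AM = 2 hours 5 minutes.

2 hours 5 minutes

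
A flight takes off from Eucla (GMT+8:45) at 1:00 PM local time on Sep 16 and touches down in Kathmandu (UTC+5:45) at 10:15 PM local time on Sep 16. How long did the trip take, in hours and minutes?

Kathmandu is 3:00 behind Eucla.
Clock-face elapsed time (ignoring zones) is 9 hours 15 minutes.
Actual elapsed = 9 hours 15 minutes + 3:00 = 12 hours 15 minutes.

12 hours 15 minutes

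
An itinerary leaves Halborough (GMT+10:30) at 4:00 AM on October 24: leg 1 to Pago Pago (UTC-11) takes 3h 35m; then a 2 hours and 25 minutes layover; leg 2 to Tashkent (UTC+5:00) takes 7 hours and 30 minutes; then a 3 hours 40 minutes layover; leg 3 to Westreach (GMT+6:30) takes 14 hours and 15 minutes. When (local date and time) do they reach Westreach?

7:25 AM on October 25

Convert departure to UTC: 4:00 AM − 10:30 = 5:30 PM UTC on Oct 23.
Add 3 hours and 35 minutes leg 1 → 9:05 PM UTC.
Add 2 hours 25 minutes layover in Pago Pago → 11:30 PM UTC.
Add 7 hours 30 minutes leg 2 → 7:00 AM UTC (Oct 24).
Add 3 hours and 40 minutes layover in Tashkent → 10:40 AM UTC.
Add 14 hours and 15 minutes leg 3 → 12:55 AM UTC (Oct 25).
Westreach is UTC+6:30, so local arrival = 12:55 AM + 6:30 = 7:25 AM on Oct 25.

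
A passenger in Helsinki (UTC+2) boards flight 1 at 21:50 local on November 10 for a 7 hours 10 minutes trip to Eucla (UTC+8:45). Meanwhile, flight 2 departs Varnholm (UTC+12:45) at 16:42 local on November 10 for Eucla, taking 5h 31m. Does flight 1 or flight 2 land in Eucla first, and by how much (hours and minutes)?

the second, by 17 hours 32 minutes

Flight 1 in UTC: 21:50 − 2:00 = 19:50 on Nov 10.
+7 hours and 10 minutes → arrive 03:00 UTC on Nov 11.
Flight 2 in UTC: 16:42 − 12:45 = 03:57 on Nov 10.
+5 hours 31 minutes → arrive 09:28 UTC on Nov 10.
Flight 2 lands earlier by 17 hours 32 minutes.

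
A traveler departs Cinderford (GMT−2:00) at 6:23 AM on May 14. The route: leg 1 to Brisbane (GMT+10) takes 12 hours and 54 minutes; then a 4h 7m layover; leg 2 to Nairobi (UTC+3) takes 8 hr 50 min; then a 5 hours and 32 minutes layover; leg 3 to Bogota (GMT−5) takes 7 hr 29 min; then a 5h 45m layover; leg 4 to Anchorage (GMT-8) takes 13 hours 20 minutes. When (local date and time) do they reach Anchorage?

10:20 AM on May 16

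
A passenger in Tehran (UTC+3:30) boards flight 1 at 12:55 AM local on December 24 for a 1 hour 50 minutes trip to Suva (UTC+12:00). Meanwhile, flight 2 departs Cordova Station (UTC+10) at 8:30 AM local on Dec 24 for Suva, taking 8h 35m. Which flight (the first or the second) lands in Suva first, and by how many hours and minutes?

the first, by 7 hours 50 minutes

Flight 1 in UTC: 12:55 AM − 3:30 = 9:25 PM on Dec 23.
+1 hour and 50 minutes → arrive 11:15 PM UTC on Dec 23.
Flight 2 in UTC: 8:30 AM − 10:00 = 10:30 PM on Dec 23.
+8 hours 35 minutes → arrive 7:05 AM UTC on Dec 24.
Flight 1 lands earlier by 7 hours 50 minutes.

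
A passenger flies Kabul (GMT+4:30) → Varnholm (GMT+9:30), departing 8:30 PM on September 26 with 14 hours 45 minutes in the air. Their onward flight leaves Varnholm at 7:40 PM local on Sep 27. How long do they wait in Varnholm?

3 hours 25 minutes

Convert departure to UTC: 8:30 PM − 4:30 = 4:00 PM UTC on Sep 26.
Add 14 hours and 45 minutes flight time → 6:45 AM UTC (Sep 27).
Varnholm is UTC+9:30, so local arrival = 6:45 AM + 9:30 = 4:15 PM on Sep 27.
Layover = 7:40 PM − 4:15 PM = 3 hours 25 minutes.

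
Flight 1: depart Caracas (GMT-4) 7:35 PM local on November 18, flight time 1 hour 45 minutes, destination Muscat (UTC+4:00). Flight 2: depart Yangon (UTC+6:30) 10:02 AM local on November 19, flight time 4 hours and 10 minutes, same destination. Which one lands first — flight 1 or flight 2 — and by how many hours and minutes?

the first, by 6 hours 22 minutes

Flight 1 in UTC: 7:35 PM + 4:00 = 11:35 PM on Nov 18.
+1 hour and 45 minutes → arrive 1:20 AM UTC on Nov 19.
Flight 2 in UTC: 10:02 AM − 6:30 = 3:32 AM on Nov 19.
+4 hours 10 minutes → arrive 7:42 AM UTC on Nov 19.
Flight 1 lands earlier by 6 hours 22 minutes.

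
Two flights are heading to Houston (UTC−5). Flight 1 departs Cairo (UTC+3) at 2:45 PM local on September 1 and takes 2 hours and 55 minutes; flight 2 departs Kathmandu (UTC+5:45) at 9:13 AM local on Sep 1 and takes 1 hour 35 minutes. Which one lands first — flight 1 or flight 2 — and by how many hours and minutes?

the second, by 9 hours 37 minutes

Flight 1 in UTC: 2:45 PM − 3:00 = 11:45 AM on Sep 1.
+2 hours 55 minutes → arrive 2:40 PM UTC on Sep 1.
Flight 2 in UTC: 9:13 AM − 5:45 = 3:28 AM on Sep 1.
+1 hour 35 minutes → arrive 5:03 AM UTC on Sep 1.
Flight 2 lands earlier by 9 hours 37 minutes.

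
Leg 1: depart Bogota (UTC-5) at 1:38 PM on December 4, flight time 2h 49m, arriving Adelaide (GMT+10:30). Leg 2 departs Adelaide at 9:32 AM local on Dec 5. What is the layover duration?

1 hour 35 minutes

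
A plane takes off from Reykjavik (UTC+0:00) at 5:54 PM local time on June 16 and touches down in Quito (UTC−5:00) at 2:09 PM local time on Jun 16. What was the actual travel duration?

Quito is 5:00 behind Reykjavik.
Clock-face elapsed time (ignoring zones) is −3 hours 45 minutes.
Actual elapsed = −3 hours 45 minutes + 5:00 = 1 hour 15 minutes.

1 hour 15 minutes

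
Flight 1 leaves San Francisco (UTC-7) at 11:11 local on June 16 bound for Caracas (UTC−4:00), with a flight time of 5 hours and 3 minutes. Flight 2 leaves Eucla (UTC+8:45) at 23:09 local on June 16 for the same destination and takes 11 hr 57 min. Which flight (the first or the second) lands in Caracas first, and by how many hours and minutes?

the first, by 3 hours 7 minutes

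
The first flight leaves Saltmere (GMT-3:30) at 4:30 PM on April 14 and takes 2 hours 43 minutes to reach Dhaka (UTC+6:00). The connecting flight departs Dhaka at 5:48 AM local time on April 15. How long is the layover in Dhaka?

Convert departure to UTC: 4:30 PM + 3:30 = 8:00 PM UTC on Apr 14.
Add 2 hours 43 minutes flight time → 10:43 PM UTC.
Dhaka is UTC+6:00, so local arrival = 10:43 PM + 6:00 = 4:43 AM on Apr 15.
Layover = 5:48 AM − 4:43 AM = 1 hour 5 minutes.

1 hour 5 minutes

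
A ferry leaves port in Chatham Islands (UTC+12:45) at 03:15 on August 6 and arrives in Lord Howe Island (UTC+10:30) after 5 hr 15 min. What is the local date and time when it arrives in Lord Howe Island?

06:15 on Aug 6

Convert departure to UTC: 03:15 − 12:45 = 14:30 UTC on Aug 5.
Add 5 hours and 15 minutes travel time → 19:45 UTC.
Lord Howe Island is UTC+10:30, so local arrival = 19:45 + 10:30 = 06:15 on Aug 6.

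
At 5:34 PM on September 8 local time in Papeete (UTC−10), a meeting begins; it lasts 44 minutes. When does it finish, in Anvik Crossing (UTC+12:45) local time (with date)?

Convert start to UTC: 5:34 PM + 10:00 = 3:34 AM UTC on Sep 9.
Add 44 minutes duration → 4:18 AM UTC.
Anvik Crossing is UTC+12:45, so local end time = 4:18 AM + 12:45 = 5:03 PM on Sep 9.

5:03 PM on Sep 9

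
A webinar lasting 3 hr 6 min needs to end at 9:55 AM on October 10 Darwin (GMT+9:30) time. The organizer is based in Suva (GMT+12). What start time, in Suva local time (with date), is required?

9:19 AM on Oct 10

Target end time in UTC: 9:55 AM − 9:30 = 12:25 AM on Oct 10.
Subtract 3 hours 6 minutes → start 9:19 PM UTC on Oct 9.
Suva is UTC+12:00: 9:19 PM + 12:00 = 9:19 AM on Oct 10.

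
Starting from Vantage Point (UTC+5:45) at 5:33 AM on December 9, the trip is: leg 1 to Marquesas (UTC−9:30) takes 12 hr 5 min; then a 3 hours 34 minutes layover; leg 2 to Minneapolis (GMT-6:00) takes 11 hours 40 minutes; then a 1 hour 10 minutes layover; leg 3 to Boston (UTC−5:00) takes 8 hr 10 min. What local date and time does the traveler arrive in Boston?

Convert departure to UTC: 5:33 AM − 5:45 = 11:48 PM UTC on Dec 8.
Add 12 hours 5 minutes leg 1 → 11:53 AM UTC (Dec 9).
Add 3 hours and 34 minutes layover in Marquesas → 3:27 PM UTC.
Add 11 hours and 40 minutes leg 2 → 3:07 AM UTC (Dec 10).
Add 1 hour and 10 minutes layover in Minneapolis → 4:17 AM UTC.
Add 8 hours 10 minutes leg 3 → 12:27 PM UTC.
Boston is UTC−5:00, so local arrival = 12:27 PM − 5:00 = 7:27 AM on Dec 10.

7:27 AM on Dec 10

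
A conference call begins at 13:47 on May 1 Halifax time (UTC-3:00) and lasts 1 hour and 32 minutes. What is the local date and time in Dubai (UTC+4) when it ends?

Convert start to UTC: 13:47 + 3:00 = 16:47 UTC on May 1.
Add 1 hour 32 minutes duration → 18:19 UTC.
Dubai is UTC+4:00, so local end time = 18:19 + 4:00 = 22:19 on May 1.

22:19 on May 1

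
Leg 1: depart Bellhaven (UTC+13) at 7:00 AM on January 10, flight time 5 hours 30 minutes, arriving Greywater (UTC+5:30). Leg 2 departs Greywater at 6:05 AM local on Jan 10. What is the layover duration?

Convert departure to UTC: 7:00 AM − 13:00 = 6:00 PM UTC on Jan 9.
Add 5 hours and 30 minutes flight time → 11:30 PM UTC.
Greywater is UTC+5:30, so local arrival = 11:30 PM + 5:30 = 5:00 AM on Jan 10.
Layover = 6:05 AM − 5:00 AM = 1 hour 5 minutes.

1 hour 5 minutes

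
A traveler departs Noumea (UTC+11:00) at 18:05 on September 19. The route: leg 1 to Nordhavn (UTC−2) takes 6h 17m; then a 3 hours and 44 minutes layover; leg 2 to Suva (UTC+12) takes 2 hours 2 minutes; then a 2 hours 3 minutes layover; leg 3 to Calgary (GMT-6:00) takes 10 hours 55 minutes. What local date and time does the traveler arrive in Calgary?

Convert departure to UTC: 18:05 − 11:00 = 07:05 UTC on Sep 19.
Add 6 hours and 17 minutes leg 1 → 13:22 UTC.
Add 3 hours and 44 minutes layover in Nordhavn → 17:06 UTC.
Add 2 hours 2 minutes leg 2 → 19:08 UTC.
Add 2 hours 3 minutes layover in Suva → 21:11 UTC.
Add 10 hours 55 minutes leg 3 → 08:06 UTC (Sep 20).
Calgary is UTC−6:00, so local arrival = 08:06 − 6:00 = 02:06 on Sep 20.

02:06 on Sep 20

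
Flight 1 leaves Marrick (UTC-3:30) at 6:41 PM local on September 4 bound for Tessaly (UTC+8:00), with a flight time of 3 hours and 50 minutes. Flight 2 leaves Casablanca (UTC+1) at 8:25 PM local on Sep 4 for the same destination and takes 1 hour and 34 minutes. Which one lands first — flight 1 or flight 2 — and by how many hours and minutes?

the second, by 5 hours 2 minutes

Flight 1 in UTC: 6:41 PM + 3:30 = 10:11 PM on Sep 4.
+3 hours 50 minutes → arrive 2:01 AM UTC on Sep 5.
Flight 2 in UTC: 8:25 PM − 1:00 = 7:25 PM on Sep 4.
+1 hour and 34 minutes → arrive 8:59 PM UTC on Sep 4.
Flight 2 lands earlier by 5 hours 2 minutes.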